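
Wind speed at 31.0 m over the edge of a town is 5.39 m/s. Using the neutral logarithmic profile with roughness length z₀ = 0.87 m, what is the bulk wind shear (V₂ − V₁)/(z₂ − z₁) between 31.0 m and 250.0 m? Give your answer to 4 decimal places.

Log law: V₂ = V₁ · ln(z₂/z₀)/ln(z₁/z₀) = 5.39 × 5.6607/3.5732 = 8.5388 m/s
ΔV/Δz = (8.5388 − 5.39)/(250.0 − 31.0) = 3.1488/219.0000 = 0.01438 m/s/m

0.0144 m/s/m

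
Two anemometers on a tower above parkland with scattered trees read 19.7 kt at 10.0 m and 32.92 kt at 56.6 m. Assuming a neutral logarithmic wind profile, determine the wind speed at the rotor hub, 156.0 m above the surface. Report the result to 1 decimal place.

40.7 kt

Log law: V ∝ ln(z/z₀). From the pair, with r = V₁/V₂ = 0.59842,
ln z₀ = (ln z₁ − r·ln z₂)/(1 − r) = (2.3026 − 0.59842×4.0360)/0.40158 = -0.2805 → z₀ = 0.7554 m
V₃ = V₁ · ln(z₃/z₀)/ln(z₁/z₀) = 19.7 × 5.3304/2.5831 = 40.6521 kt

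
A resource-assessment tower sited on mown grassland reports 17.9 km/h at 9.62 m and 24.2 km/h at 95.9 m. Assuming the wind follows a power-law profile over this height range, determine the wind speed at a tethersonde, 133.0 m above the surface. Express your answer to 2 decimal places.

First find α: α = ln(V₂/V₁)/ln(z₂/z₁) = ln(24.2/17.9)/ln(95.9/9.62) = 0.30155/2.29946 = 0.1311
Extrapolate from 95.9 m to 133.0 m: V₃ = 24.2 × (133.0/95.9)^0.1311 = 24.2 × 1.0438 = 25.2605 km/h

25.26 km/h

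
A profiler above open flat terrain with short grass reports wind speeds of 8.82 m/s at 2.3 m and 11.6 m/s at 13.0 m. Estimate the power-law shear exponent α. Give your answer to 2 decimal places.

Power law: V₂/V₁ = (z₂/z₁)^α ⇒ α = ln(V₂/V₁) / ln(z₂/z₁)
α = ln(11.6/8.82) / ln(13.0/2.3) = ln(1.3152) / ln(5.6522)
  = 0.27398 / 1.73204 = 0.15819

α ≈ 0.16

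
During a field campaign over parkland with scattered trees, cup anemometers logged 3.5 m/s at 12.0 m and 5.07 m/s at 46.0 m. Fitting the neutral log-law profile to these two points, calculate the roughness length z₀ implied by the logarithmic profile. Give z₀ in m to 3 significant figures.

Log law: V(z) ∝ ln(z/z₀). With r = V₁/V₂ = 3.5/5.07 = 0.69034,
r · ln(z₂/z₀) = ln(z₁/z₀) ⇒ ln z₀ = (ln z₁ − r·ln z₂)/(1 − r)
ln z₀ = (2.48491 − 0.69034×3.82864) / 0.30966 = -0.5107
z₀ = exp(-0.5107) = 0.6001 m

z₀ ≈ 0.600 m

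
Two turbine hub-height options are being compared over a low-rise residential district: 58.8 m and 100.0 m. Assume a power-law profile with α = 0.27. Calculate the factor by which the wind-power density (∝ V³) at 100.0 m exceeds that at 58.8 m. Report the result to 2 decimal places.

1.54

Speed ratio: V_B/V_A = (z_B/z_A)^α = (100.0/58.8)^0.27 = (1.7007)^0.27 = 1.15417
Power-density ratio: P_B/P_A = (V_B/V_A)³ = (1.15417)³ = 1.53746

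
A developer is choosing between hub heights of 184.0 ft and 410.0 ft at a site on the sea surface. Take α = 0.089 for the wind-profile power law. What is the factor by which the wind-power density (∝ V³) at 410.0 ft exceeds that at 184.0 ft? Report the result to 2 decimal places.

1.24

Speed ratio: V_B/V_A = (z_B/z_A)^α = (410.0/184.0)^0.089 = (2.2283)^0.089 = 1.07391
Power-density ratio: P_B/P_A = (V_B/V_A)³ = (1.07391)³ = 1.23853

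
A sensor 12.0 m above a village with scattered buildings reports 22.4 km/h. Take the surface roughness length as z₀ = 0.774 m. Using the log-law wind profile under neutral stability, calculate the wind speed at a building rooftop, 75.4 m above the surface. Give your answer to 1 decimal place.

37.4 km/h

Log law: V(z) ∝ ln(z/z₀), so V₂/V₁ = ln(z₂/z₀) / ln(z₁/z₀).
ln(75.4/0.774) = 4.5790, ln(12.0/0.774) = 2.7411
V₂ = 22.4 × 4.5790/2.7411 = 22.4 × 1.6705 = 37.4192 km/h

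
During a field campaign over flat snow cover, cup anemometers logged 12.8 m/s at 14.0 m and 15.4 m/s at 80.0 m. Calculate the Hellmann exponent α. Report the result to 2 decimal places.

α ≈ 0.11

Power law: V₂/V₁ = (z₂/z₁)^α ⇒ α = ln(V₂/V₁) / ln(z₂/z₁)
α = ln(15.4/12.8) / ln(80.0/14.0) = ln(1.2031) / ln(5.7143)
  = 0.18492 / 1.74297 = 0.10610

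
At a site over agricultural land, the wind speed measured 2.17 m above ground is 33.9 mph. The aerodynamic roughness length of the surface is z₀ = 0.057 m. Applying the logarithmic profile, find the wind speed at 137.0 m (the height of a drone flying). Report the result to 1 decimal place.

Log law: V(z) ∝ ln(z/z₀), so V₂/V₁ = ln(z₂/z₀) / ln(z₁/z₀).
ln(137.0/0.057) = 7.7847, ln(2.17/0.057) = 3.6394
V₂ = 33.9 × 7.7847/3.6394 = 33.9 × 2.1390 = 72.5116 mph

72.5 mph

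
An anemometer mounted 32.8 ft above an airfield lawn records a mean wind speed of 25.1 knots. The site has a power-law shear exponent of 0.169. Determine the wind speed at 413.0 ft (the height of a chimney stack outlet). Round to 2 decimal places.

38.51 knots

Power-law profile: V₂ = V₁ · (z₂/z₁)^α
V₂ = 25.1 × (413.0/32.8)^0.169 = 25.1 × (12.5915)^0.169
    = 25.1 × 1.5343 = 38.5112 knots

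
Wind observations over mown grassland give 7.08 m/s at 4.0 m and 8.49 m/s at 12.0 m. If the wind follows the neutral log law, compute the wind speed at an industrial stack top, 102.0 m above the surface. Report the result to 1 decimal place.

Log law: V ∝ ln(z/z₀). From the pair, with r = V₁/V₂ = 0.83392,
ln z₀ = (ln z₁ − r·ln z₂)/(1 − r) = (1.3863 − 0.83392×2.4849)/0.16608 = -4.1301 → z₀ = 0.01608 m
V₃ = V₁ · ln(z₃/z₀)/ln(z₁/z₀) = 7.08 × 8.7551/5.5164 = 11.2366 m/s

11.2 m/s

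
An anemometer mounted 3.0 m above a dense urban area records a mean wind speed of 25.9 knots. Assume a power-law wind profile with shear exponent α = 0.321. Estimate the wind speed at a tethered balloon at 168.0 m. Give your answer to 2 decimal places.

Power-law profile: V₂ = V₁ · (z₂/z₁)^α
V₂ = 25.9 × (168.0/3.0)^0.321 = 25.9 × (56.0000)^0.321
    = 25.9 × 3.6406 = 94.2905 knots

94.29 knots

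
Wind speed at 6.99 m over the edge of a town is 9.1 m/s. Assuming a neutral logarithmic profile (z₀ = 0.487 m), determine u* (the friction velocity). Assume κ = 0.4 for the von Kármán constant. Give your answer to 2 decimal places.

Log law: V(z) = (u*/κ) · ln(z/z₀) ⇒ u* = κ · V / ln(z/z₀)
u* = 0.4 × 9.1 / ln(6.99/0.487) = 0.4 × 9.1 / 2.6640
   = 3.6400 / 2.6640 = 1.3664 m/s

u* ≈ 1.37 m/s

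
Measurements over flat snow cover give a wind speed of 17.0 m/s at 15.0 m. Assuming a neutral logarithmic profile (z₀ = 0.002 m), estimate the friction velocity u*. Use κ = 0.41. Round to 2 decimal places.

Log law: V(z) = (u*/κ) · ln(z/z₀) ⇒ u* = κ · V / ln(z/z₀)
u* = 0.41 × 17.0 / ln(15.0/0.002) = 0.41 × 17.0 / 8.9227
   = 6.9700 / 8.9227 = 0.7812 m/s

u* ≈ 0.78 m/s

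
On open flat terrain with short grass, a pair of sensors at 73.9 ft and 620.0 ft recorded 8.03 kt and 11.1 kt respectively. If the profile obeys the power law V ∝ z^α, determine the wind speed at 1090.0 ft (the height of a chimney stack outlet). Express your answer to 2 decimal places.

12.10 kt

First find α: α = ln(V₂/V₁)/ln(z₂/z₁) = ln(11.1/8.03)/ln(620.0/73.9) = 0.32376/2.12701 = 0.1522
Extrapolate from 620.0 ft to 1090.0 ft: V₃ = 11.1 × (1090.0/620.0)^0.1522 = 11.1 × 1.0897 = 12.0954 kt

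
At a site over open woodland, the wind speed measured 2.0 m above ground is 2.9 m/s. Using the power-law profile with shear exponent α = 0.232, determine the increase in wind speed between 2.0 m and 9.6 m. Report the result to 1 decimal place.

1.3 m/s

Power law: V₂ = V₁ · (z₂/z₁)^α = 2.9 × (4.8000)^0.232 = 4.1730 m/s
ΔV = 4.1730 − 2.9 = 1.2730 m/s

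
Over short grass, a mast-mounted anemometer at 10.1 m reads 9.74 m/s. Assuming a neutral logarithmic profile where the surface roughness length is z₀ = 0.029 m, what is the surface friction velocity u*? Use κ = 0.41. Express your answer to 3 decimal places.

Log law: V(z) = (u*/κ) · ln(z/z₀) ⇒ u* = κ · V / ln(z/z₀)
u* = 0.41 × 9.74 / ln(10.1/0.029) = 0.41 × 9.74 / 5.8530
   = 3.9934 / 5.8530 = 0.6823 m/s

u* ≈ 0.682 m/s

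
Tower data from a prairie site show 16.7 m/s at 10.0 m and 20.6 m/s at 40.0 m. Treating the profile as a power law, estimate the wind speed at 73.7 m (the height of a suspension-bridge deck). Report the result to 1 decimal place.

First find α: α = ln(V₂/V₁)/ln(z₂/z₁) = ln(20.6/16.7)/ln(40.0/10.0) = 0.20988/1.38629 = 0.1514
Extrapolate from 40.0 m to 73.7 m: V₃ = 20.6 × (73.7/40.0)^0.1514 = 20.6 × 1.0969 = 22.5969 m/s

22.6 m/s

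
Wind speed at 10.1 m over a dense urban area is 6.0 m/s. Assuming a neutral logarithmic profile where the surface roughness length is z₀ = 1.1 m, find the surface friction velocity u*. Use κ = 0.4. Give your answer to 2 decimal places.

u* ≈ 1.08 m/s

Log law: V(z) = (u*/κ) · ln(z/z₀) ⇒ u* = κ · V / ln(z/z₀)
u* = 0.4 × 6.0 / ln(10.1/1.1) = 0.4 × 6.0 / 2.2172
   = 2.4000 / 2.2172 = 1.0824 m/s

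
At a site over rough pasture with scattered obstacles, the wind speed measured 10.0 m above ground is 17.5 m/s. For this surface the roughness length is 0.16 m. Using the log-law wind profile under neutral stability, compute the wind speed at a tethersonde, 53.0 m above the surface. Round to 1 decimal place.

Log law: V(z) ∝ ln(z/z₀), so V₂/V₁ = ln(z₂/z₀) / ln(z₁/z₀).
ln(53.0/0.16) = 5.8029, ln(10.0/0.16) = 4.1352
V₂ = 17.5 × 5.8029/4.1352 = 17.5 × 1.4033 = 24.5577 m/s

24.6 m/s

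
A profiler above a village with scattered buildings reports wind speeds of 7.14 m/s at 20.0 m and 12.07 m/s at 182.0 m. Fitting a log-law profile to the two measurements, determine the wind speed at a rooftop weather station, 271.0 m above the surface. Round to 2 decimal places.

12.96 m/s

Log law: V ∝ ln(z/z₀). From the pair, with r = V₁/V₂ = 0.59155,
ln z₀ = (ln z₁ − r·ln z₂)/(1 − r) = (2.9957 − 0.59155×5.2040)/0.40845 = -0.2025 → z₀ = 0.8167 m
V₃ = V₁ · ln(z₃/z₀)/ln(z₁/z₀) = 7.14 × 5.8046/3.1982 = 12.9588 m/s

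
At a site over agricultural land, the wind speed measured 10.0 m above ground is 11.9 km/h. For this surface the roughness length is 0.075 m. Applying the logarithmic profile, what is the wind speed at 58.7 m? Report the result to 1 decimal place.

16.2 km/h

Log law: V(z) ∝ ln(z/z₀), so V₂/V₁ = ln(z₂/z₀) / ln(z₁/z₀).
ln(58.7/0.075) = 6.6627, ln(10.0/0.075) = 4.8929
V₂ = 11.9 × 6.6627/4.8929 = 11.9 × 1.3617 = 16.2045 km/h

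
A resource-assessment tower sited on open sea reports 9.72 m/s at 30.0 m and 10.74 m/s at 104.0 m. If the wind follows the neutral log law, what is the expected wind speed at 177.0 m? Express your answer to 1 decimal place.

Log law: V ∝ ln(z/z₀). From the pair, with r = V₁/V₂ = 0.90503,
ln z₀ = (ln z₁ − r·ln z₂)/(1 − r) = (3.4012 − 0.90503×4.6444)/0.09497 = -8.4457 → z₀ = 0.0002148 m
V₃ = V₁ · ln(z₃/z₀)/ln(z₁/z₀) = 9.72 × 13.6219/11.8469 = 11.1763 m/s

11.2 m/s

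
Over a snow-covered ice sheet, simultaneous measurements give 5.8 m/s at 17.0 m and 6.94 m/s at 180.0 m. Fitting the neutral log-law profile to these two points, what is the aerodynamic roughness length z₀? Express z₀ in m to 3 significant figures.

Log law: V(z) ∝ ln(z/z₀). With r = V₁/V₂ = 5.8/6.94 = 0.83573,
r · ln(z₂/z₀) = ln(z₁/z₀) ⇒ ln z₀ = (ln z₁ − r·ln z₂)/(1 − r)
ln z₀ = (2.83321 − 0.83573×5.19296) / 0.16427 = -9.1725
z₀ = exp(-9.1725) = 0.0001039 m

z₀ ≈ 0.000104 m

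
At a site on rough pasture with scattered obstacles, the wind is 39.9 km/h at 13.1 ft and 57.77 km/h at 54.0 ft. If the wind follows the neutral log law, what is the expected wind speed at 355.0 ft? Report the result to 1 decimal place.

81.5 km/h

Log law: V ∝ ln(z/z₀). From the pair, with r = V₁/V₂ = 0.69067,
ln z₀ = (ln z₁ − r·ln z₂)/(1 − r) = (2.5726 − 0.69067×3.9890)/0.30933 = -0.5899 → z₀ = 0.5544 ft
V₃ = V₁ · ln(z₃/z₀)/ln(z₁/z₀) = 39.9 × 6.4620/3.1625 = 81.5290 km/h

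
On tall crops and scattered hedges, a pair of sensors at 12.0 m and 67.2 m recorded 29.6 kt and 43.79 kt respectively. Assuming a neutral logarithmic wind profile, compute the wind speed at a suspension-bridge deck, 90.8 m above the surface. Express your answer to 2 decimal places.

Log law: V ∝ ln(z/z₀). From the pair, with r = V₁/V₂ = 0.67595,
ln z₀ = (ln z₁ − r·ln z₂)/(1 − r) = (2.4849 − 0.67595×4.2077)/0.32405 = -1.1087 → z₀ = 0.3300 m
V₃ = V₁ · ln(z₃/z₀)/ln(z₁/z₀) = 29.6 × 5.6174/3.5936 = 46.2691 kt

46.27 kt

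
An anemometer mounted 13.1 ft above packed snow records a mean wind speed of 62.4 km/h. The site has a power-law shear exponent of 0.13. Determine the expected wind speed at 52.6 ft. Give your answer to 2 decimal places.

Power-law profile: V₂ = V₁ · (z₂/z₁)^α
V₂ = 62.4 × (52.6/13.1)^0.13 = 62.4 × (4.0153)^0.13
    = 62.4 × 1.1981 = 74.7597 km/h

74.76 km/h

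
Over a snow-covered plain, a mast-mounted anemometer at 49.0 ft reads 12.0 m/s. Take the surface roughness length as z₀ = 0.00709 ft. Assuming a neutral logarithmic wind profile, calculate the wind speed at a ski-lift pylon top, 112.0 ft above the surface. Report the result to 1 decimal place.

Log law: V(z) ∝ ln(z/z₀), so V₂/V₁ = ln(z₂/z₀) / ln(z₁/z₀).
ln(112.0/0.00709) = 9.6676, ln(49.0/0.00709) = 8.8409
V₂ = 12.0 × 9.6676/8.8409 = 12.0 × 1.0935 = 13.1221 m/s

13.1 m/s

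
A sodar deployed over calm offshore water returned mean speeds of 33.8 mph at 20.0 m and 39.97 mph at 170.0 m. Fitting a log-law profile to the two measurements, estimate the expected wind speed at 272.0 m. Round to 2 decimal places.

Log law: V ∝ ln(z/z₀). From the pair, with r = V₁/V₂ = 0.84563,
ln z₀ = (ln z₁ − r·ln z₂)/(1 − r) = (2.9957 − 0.84563×5.1358)/0.15437 = -8.7278 → z₀ = 0.0001620 m
V₃ = V₁ · ln(z₃/z₀)/ln(z₁/z₀) = 33.8 × 14.3336/11.7235 = 41.3251 mph

41.33 mph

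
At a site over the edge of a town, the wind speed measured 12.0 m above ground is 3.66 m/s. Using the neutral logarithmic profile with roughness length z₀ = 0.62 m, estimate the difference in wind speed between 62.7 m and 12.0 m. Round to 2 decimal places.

Log law: V₂ = V₁ · ln(z₂/z₀)/ln(z₁/z₀) = 3.66 × 4.6164/2.9629 = 5.7024 m/s
ΔV = 5.7024 − 3.66 = 2.0424 m/s

2.04 m/s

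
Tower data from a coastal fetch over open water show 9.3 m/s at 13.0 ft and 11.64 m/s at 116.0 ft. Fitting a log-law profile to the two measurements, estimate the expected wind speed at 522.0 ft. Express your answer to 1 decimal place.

13.2 m/s

Log law: V ∝ ln(z/z₀). From the pair, with r = V₁/V₂ = 0.79897,
ln z₀ = (ln z₁ − r·ln z₂)/(1 − r) = (2.5649 − 0.79897×4.7536)/0.20103 = -6.1335 → z₀ = 0.002169 ft
V₃ = V₁ · ln(z₃/z₀)/ln(z₁/z₀) = 9.3 × 12.3912/8.6984 = 13.2481 m/s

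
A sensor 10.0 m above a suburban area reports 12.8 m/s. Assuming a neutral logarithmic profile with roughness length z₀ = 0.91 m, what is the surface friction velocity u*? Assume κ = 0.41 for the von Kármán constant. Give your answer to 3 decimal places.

u* ≈ 2.189 m/s

Log law: V(z) = (u*/κ) · ln(z/z₀) ⇒ u* = κ · V / ln(z/z₀)
u* = 0.41 × 12.8 / ln(10.0/0.91) = 0.41 × 12.8 / 2.3969
   = 5.2480 / 2.3969 = 2.1895 m/s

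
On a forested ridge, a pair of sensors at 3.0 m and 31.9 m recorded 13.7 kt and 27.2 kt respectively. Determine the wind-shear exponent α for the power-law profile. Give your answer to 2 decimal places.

α ≈ 0.29

Power law: V₂/V₁ = (z₂/z₁)^α ⇒ α = ln(V₂/V₁) / ln(z₂/z₁)
α = ln(27.2/13.7) / ln(31.9/3.0) = ln(1.9854) / ln(10.6333)
  = 0.68582 / 2.36399 = 0.29011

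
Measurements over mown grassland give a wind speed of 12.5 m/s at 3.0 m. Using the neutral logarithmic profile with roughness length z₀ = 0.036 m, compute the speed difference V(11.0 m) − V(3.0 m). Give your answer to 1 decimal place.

Log law: V₂ = V₁ · ln(z₂/z₀)/ln(z₁/z₀) = 12.5 × 5.7221/4.4228 = 16.1721 m/s
ΔV = 16.1721 − 12.5 = 3.6721 m/s

3.7 m/s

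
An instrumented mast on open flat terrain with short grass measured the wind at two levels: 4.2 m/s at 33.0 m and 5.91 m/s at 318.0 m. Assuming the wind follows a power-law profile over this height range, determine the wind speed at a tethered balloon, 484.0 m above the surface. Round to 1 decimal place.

6.3 m/s

First find α: α = ln(V₂/V₁)/ln(z₂/z₁) = ln(5.91/4.2)/ln(318.0/33.0) = 0.34156/2.26554 = 0.1508
Extrapolate from 318.0 m to 484.0 m: V₃ = 5.91 × (484.0/318.0)^0.1508 = 5.91 × 1.0654 = 6.2964 m/s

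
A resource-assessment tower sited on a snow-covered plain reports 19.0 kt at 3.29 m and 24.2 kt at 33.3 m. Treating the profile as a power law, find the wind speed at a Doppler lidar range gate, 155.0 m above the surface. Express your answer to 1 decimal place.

First find α: α = ln(V₂/V₁)/ln(z₂/z₁) = ln(24.2/19.0)/ln(33.3/3.29) = 0.24191/2.31467 = 0.1045
Extrapolate from 33.3 m to 155.0 m: V₃ = 24.2 × (155.0/33.3)^0.1045 = 24.2 × 1.1744 = 28.4196 kt

28.4 kt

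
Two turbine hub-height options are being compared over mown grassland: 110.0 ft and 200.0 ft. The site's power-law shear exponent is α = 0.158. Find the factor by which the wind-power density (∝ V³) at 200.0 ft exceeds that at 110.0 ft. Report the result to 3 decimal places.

Speed ratio: V_B/V_A = (z_B/z_A)^α = (200.0/110.0)^0.158 = (1.8182)^0.158 = 1.09906
Power-density ratio: P_B/P_A = (V_B/V_A)³ = (1.09906)³ = 1.32760

1.328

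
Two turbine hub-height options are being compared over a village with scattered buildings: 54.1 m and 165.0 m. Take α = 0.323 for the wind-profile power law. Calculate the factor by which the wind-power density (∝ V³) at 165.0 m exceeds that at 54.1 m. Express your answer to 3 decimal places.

Speed ratio: V_B/V_A = (z_B/z_A)^α = (165.0/54.1)^0.323 = (3.0499)^0.323 = 1.43359
Power-density ratio: P_B/P_A = (V_B/V_A)³ = (1.43359)³ = 2.94628

2.946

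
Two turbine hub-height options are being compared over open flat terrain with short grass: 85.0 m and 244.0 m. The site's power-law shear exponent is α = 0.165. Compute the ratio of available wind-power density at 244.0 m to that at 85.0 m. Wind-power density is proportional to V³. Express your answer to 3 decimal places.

Speed ratio: V_B/V_A = (z_B/z_A)^α = (244.0/85.0)^0.165 = (2.8706)^0.165 = 1.19005
Power-density ratio: P_B/P_A = (V_B/V_A)³ = (1.19005)³ = 1.68537

1.685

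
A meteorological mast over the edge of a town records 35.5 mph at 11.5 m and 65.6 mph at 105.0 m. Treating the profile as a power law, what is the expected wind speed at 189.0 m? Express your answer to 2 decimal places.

First find α: α = ln(V₂/V₁)/ln(z₂/z₁) = ln(65.6/35.5)/ln(105.0/11.5) = 0.61404/2.21161 = 0.2776
Extrapolate from 105.0 m to 189.0 m: V₃ = 65.6 × (189.0/105.0)^0.2776 = 65.6 × 1.1773 = 77.2287 mph

77.23 mph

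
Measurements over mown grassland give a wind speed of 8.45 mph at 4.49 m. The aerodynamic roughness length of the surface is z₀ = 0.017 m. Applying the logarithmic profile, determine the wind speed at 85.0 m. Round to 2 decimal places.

12.91 mph

Log law: V(z) ∝ ln(z/z₀), so V₂/V₁ = ln(z₂/z₀) / ln(z₁/z₀).
ln(85.0/0.017) = 8.5172, ln(4.49/0.017) = 5.5764
V₂ = 8.45 × 8.5172/5.5764 = 8.45 × 1.5274 = 12.9062 mph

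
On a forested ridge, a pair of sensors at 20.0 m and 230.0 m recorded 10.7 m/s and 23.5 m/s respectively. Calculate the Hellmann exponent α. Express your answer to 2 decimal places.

Power law: V₂/V₁ = (z₂/z₁)^α ⇒ α = ln(V₂/V₁) / ln(z₂/z₁)
α = ln(23.5/10.7) / ln(230.0/20.0) = ln(2.1963) / ln(11.5000)
  = 0.78676 / 2.44235 = 0.32213

α ≈ 0.32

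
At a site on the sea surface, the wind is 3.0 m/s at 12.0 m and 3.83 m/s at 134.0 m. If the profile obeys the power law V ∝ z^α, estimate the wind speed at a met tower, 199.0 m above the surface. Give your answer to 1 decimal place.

First find α: α = ln(V₂/V₁)/ln(z₂/z₁) = ln(3.83/3.0)/ln(134.0/12.0) = 0.24425/2.41293 = 0.1012
Extrapolate from 134.0 m to 199.0 m: V₃ = 3.83 × (199.0/134.0)^0.1012 = 3.83 × 1.0408 = 3.9864 m/s

4.0 m/s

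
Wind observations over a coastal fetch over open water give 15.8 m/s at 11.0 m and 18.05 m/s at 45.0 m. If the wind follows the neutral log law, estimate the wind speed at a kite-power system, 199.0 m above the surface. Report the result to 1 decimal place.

Log law: V ∝ ln(z/z₀). From the pair, with r = V₁/V₂ = 0.87535,
ln z₀ = (ln z₁ − r·ln z₂)/(1 − r) = (2.3979 − 0.87535×3.8067)/0.12465 = -7.4948 → z₀ = 0.0005560 m
V₃ = V₁ · ln(z₃/z₀)/ln(z₁/z₀) = 15.8 × 12.7881/9.8927 = 20.4244 m/s

20.4 m/s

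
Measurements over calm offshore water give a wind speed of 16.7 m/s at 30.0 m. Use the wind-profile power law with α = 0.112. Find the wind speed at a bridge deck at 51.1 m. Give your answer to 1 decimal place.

17.7 m/s

Power-law profile: V₂ = V₁ · (z₂/z₁)^α
V₂ = 16.7 × (51.1/30.0)^0.112 = 16.7 × (1.7033)^0.112
    = 16.7 × 1.0615 = 17.7265 m/s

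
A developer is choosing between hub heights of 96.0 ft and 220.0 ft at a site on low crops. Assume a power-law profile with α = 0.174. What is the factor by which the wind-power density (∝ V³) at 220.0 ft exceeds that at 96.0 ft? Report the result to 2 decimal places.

1.54

Speed ratio: V_B/V_A = (z_B/z_A)^α = (220.0/96.0)^0.174 = (2.2917)^0.174 = 1.15522
Power-density ratio: P_B/P_A = (V_B/V_A)³ = (1.15522)³ = 1.54170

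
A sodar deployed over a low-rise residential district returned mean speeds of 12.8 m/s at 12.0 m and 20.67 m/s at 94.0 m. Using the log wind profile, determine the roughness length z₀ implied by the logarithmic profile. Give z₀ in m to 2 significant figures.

z₀ ≈ 0.42 m

Log law: V(z) ∝ ln(z/z₀). With r = V₁/V₂ = 12.8/20.67 = 0.61925,
r · ln(z₂/z₀) = ln(z₁/z₀) ⇒ ln z₀ = (ln z₁ − r·ln z₂)/(1 − r)
ln z₀ = (2.48491 − 0.61925×4.54329) / 0.38075 = -0.8629
z₀ = exp(-0.8629) = 0.4219 m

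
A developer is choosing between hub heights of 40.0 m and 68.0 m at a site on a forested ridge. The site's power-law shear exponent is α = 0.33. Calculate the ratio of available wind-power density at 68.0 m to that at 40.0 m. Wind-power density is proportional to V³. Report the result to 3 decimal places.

1.691

Speed ratio: V_B/V_A = (z_B/z_A)^α = (68.0/40.0)^0.33 = (1.7000)^0.33 = 1.19137
Power-density ratio: P_B/P_A = (V_B/V_A)³ = (1.19137)³ = 1.69100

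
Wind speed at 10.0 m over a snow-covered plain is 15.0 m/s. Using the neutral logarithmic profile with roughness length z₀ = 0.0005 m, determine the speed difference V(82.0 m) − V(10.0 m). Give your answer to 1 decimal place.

Log law: V₂ = V₁ · ln(z₂/z₀)/ln(z₁/z₀) = 15.0 × 12.0076/9.9035 = 18.1870 m/s
ΔV = 18.1870 − 15.0 = 3.1870 m/s

3.2 m/s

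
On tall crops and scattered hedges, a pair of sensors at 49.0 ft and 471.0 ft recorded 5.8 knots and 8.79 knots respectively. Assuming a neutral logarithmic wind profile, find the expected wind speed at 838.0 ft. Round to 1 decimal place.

Log law: V ∝ ln(z/z₀). From the pair, with r = V₁/V₂ = 0.65984,
ln z₀ = (ln z₁ − r·ln z₂)/(1 − r) = (3.8918 − 0.65984×6.1549)/0.34016 = -0.4980 → z₀ = 0.6077 ft
V₃ = V₁ · ln(z₃/z₀)/ln(z₁/z₀) = 5.8 × 7.2290/4.3898 = 9.5512 knots

9.6 knots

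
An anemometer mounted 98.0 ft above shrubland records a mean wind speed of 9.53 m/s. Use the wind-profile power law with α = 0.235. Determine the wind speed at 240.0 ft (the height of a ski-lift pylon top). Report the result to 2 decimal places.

11.76 m/s

Power-law profile: V₂ = V₁ · (z₂/z₁)^α
V₂ = 9.53 × (240.0/98.0)^0.235 = 9.53 × (2.4490)^0.235
    = 9.53 × 1.2343 = 11.7626 m/s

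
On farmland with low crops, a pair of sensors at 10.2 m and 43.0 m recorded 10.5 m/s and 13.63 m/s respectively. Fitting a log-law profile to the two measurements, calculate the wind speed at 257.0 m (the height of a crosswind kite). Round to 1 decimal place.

17.5 m/s

Log law: V ∝ ln(z/z₀). From the pair, with r = V₁/V₂ = 0.77036,
ln z₀ = (ln z₁ − r·ln z₂)/(1 − r) = (2.3224 − 0.77036×3.7612)/0.22964 = -2.5043 → z₀ = 0.08173 m
V₃ = V₁ · ln(z₃/z₀)/ln(z₁/z₀) = 10.5 × 8.0534/4.8267 = 17.5194 m/s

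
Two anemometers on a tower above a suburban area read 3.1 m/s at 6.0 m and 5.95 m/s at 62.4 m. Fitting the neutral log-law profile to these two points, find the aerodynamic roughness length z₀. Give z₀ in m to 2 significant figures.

Log law: V(z) ∝ ln(z/z₀). With r = V₁/V₂ = 3.1/5.95 = 0.52101,
r · ln(z₂/z₀) = ln(z₁/z₀) ⇒ ln z₀ = (ln z₁ − r·ln z₂)/(1 − r)
ln z₀ = (1.79176 − 0.52101×4.13357) / 0.47899 = -0.7555
z₀ = exp(-0.7555) = 0.4698 m

z₀ ≈ 0.47 m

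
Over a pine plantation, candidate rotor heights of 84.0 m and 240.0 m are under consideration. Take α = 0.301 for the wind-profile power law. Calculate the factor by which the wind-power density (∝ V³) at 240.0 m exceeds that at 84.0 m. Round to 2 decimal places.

Speed ratio: V_B/V_A = (z_B/z_A)^α = (240.0/84.0)^0.301 = (2.8571)^0.301 = 1.37163
Power-density ratio: P_B/P_A = (V_B/V_A)³ = (1.37163)³ = 2.58052

2.58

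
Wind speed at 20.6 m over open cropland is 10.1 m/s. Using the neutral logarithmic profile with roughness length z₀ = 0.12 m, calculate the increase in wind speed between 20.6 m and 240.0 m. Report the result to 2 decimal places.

4.82 m/s

Log law: V₂ = V₁ · ln(z₂/z₀)/ln(z₁/z₀) = 10.1 × 7.6009/5.1456 = 14.9195 m/s
ΔV = 14.9195 − 10.1 = 4.8195 m/s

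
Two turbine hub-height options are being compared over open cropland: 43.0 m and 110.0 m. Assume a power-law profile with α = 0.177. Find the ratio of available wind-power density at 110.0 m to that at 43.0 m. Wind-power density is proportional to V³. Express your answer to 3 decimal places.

Speed ratio: V_B/V_A = (z_B/z_A)^α = (110.0/43.0)^0.177 = (2.5581)^0.177 = 1.18087
Power-density ratio: P_B/P_A = (V_B/V_A)³ = (1.18087)³ = 1.64667

1.647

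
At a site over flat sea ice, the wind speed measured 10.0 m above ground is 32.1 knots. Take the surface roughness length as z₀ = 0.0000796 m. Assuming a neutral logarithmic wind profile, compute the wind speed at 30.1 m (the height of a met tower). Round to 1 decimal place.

35.1 knots

Log law: V(z) ∝ ln(z/z₀), so V₂/V₁ = ln(z₂/z₀) / ln(z₁/z₀).
ln(30.1/0.0000796) = 12.8430, ln(10.0/0.0000796) = 11.7411
V₂ = 32.1 × 12.8430/11.7411 = 32.1 × 1.0939 = 35.1127 knots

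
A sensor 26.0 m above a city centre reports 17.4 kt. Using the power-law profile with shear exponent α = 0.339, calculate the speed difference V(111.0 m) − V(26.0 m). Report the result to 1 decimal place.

Power law: V₂ = V₁ · (z₂/z₁)^α = 17.4 × (4.2692)^0.339 = 28.4602 kt
ΔV = 28.4602 − 17.4 = 11.0602 kt

11.1 kt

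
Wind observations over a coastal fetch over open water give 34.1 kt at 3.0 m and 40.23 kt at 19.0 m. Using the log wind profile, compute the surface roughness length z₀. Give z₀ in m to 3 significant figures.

Log law: V(z) ∝ ln(z/z₀). With r = V₁/V₂ = 34.1/40.23 = 0.84763,
r · ln(z₂/z₀) = ln(z₁/z₀) ⇒ ln z₀ = (ln z₁ − r·ln z₂)/(1 − r)
ln z₀ = (1.09861 − 0.84763×2.94444) / 0.15237 = -9.1694
z₀ = exp(-9.1694) = 0.0001042 m

z₀ ≈ 0.000104 m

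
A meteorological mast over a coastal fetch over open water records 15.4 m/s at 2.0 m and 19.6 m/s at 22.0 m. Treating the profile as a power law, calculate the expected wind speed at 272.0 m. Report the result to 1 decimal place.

25.2 m/s

First find α: α = ln(V₂/V₁)/ln(z₂/z₁) = ln(19.6/15.4)/ln(22.0/2.0) = 0.24116/2.39790 = 0.1006
Extrapolate from 22.0 m to 272.0 m: V₃ = 19.6 × (272.0/22.0)^0.1006 = 19.6 × 1.2878 = 25.2404 m/s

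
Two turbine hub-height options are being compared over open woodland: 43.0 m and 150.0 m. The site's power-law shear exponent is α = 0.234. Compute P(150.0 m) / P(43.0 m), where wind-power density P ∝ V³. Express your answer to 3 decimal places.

2.404

Speed ratio: V_B/V_A = (z_B/z_A)^α = (150.0/43.0)^0.234 = (3.4884)^0.234 = 1.33960
Power-density ratio: P_B/P_A = (V_B/V_A)³ = (1.33960)³ = 2.40393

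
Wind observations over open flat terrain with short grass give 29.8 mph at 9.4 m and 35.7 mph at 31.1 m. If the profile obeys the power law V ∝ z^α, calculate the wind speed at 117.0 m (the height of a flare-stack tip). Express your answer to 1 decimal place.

43.6 mph

First find α: α = ln(V₂/V₁)/ln(z₂/z₁) = ln(35.7/29.8)/ln(31.1/9.4) = 0.18064/1.19650 = 0.1510
Extrapolate from 31.1 m to 117.0 m: V₃ = 35.7 × (117.0/31.1)^0.1510 = 35.7 × 1.2214 = 43.6057 mph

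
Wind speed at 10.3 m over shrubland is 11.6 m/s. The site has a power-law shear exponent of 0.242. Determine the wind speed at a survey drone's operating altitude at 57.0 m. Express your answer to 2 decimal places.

17.55 m/s

Power-law profile: V₂ = V₁ · (z₂/z₁)^α
V₂ = 11.6 × (57.0/10.3)^0.242 = 11.6 × (5.5340)^0.242
    = 11.6 × 1.5129 = 17.5498 m/s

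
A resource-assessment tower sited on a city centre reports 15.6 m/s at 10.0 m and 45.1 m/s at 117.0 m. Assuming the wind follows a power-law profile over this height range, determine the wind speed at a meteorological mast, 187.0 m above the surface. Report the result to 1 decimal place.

First find α: α = ln(V₂/V₁)/ln(z₂/z₁) = ln(45.1/15.6)/ln(117.0/10.0) = 1.06161/2.45959 = 0.4316
Extrapolate from 117.0 m to 187.0 m: V₃ = 45.1 × (187.0/117.0)^0.4316 = 45.1 × 1.2243 = 55.2178 m/s

55.2 m/s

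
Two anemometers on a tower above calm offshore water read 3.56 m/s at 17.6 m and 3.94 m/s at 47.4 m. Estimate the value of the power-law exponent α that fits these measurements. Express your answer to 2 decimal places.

Power law: V₂/V₁ = (z₂/z₁)^α ⇒ α = ln(V₂/V₁) / ln(z₂/z₁)
α = ln(3.94/3.56) / ln(47.4/17.6) = ln(1.1067) / ln(2.6932)
  = 0.10142 / 0.99072 = 0.10237

α ≈ 0.10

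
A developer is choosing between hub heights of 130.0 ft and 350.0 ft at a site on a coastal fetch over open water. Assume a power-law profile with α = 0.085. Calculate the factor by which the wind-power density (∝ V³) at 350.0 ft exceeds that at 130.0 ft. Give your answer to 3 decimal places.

1.287

Speed ratio: V_B/V_A = (z_B/z_A)^α = (350.0/130.0)^0.085 = (2.6923)^0.085 = 1.08783
Power-density ratio: P_B/P_A = (V_B/V_A)³ = (1.08783)³ = 1.28731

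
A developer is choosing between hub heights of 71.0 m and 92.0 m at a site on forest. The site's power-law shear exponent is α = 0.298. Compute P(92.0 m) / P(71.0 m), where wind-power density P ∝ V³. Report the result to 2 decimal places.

1.26

Speed ratio: V_B/V_A = (z_B/z_A)^α = (92.0/71.0)^0.298 = (1.2958)^0.298 = 1.08027
Power-density ratio: P_B/P_A = (V_B/V_A)³ = (1.08027)³ = 1.26067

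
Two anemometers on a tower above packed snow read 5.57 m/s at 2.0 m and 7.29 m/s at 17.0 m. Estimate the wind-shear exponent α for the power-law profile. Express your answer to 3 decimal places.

α ≈ 0.126

Power law: V₂/V₁ = (z₂/z₁)^α ⇒ α = ln(V₂/V₁) / ln(z₂/z₁)
α = ln(7.29/5.57) / ln(17.0/2.0) = ln(1.3088) / ln(8.5000)
  = 0.26911 / 2.14007 = 0.12575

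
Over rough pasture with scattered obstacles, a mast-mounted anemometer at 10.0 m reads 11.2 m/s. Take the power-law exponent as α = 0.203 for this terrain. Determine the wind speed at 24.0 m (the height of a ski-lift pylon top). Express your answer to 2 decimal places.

Power-law profile: V₂ = V₁ · (z₂/z₁)^α
V₂ = 11.2 × (24.0/10.0)^0.203 = 11.2 × (2.4000)^0.203
    = 11.2 × 1.1945 = 13.3783 m/s

13.38 m/s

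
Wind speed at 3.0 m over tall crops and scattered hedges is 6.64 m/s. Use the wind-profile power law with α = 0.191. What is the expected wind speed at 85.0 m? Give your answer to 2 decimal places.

Power-law profile: V₂ = V₁ · (z₂/z₁)^α
V₂ = 6.64 × (85.0/3.0)^0.191 = 6.64 × (28.3333)^0.191
    = 6.64 × 1.8940 = 12.5764 m/s

12.58 m/s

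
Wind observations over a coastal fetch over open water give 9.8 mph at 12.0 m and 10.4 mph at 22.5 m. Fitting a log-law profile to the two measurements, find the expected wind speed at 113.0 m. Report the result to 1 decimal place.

11.9 mph

Log law: V ∝ ln(z/z₀). From the pair, with r = V₁/V₂ = 0.94231,
ln z₀ = (ln z₁ − r·ln z₂)/(1 − r) = (2.4849 − 0.94231×3.1135)/0.05769 = -7.7824 → z₀ = 0.0004170 m
V₃ = V₁ · ln(z₃/z₀)/ln(z₁/z₀) = 9.8 × 12.5098/10.2673 = 11.9404 mph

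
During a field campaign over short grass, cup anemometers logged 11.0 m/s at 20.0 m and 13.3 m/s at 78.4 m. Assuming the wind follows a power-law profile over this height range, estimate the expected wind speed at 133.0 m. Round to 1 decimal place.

First find α: α = ln(V₂/V₁)/ln(z₂/z₁) = ln(13.3/11.0)/ln(78.4/20.0) = 0.18987/1.36609 = 0.1390
Extrapolate from 78.4 m to 133.0 m: V₃ = 13.3 × (133.0/78.4)^0.1390 = 13.3 × 1.0762 = 14.3138 m/s

14.3 m/s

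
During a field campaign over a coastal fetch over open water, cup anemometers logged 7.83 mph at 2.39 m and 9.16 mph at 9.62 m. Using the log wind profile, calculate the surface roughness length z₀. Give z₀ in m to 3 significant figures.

z₀ ≈ 0.000658 m

Log law: V(z) ∝ ln(z/z₀). With r = V₁/V₂ = 7.83/9.16 = 0.85480,
r · ln(z₂/z₀) = ln(z₁/z₀) ⇒ ln z₀ = (ln z₁ − r·ln z₂)/(1 − r)
ln z₀ = (0.87129 − 0.85480×2.26384) / 0.14520 = -7.3270
z₀ = exp(-7.3270) = 0.0006576 m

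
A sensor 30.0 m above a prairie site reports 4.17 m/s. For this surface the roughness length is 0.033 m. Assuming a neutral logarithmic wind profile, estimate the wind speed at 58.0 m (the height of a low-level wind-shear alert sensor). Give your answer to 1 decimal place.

4.6 m/s

Log law: V(z) ∝ ln(z/z₀), so V₂/V₁ = ln(z₂/z₀) / ln(z₁/z₀).
ln(58.0/0.033) = 7.4717, ln(30.0/0.033) = 6.8124
V₂ = 4.17 × 7.4717/6.8124 = 4.17 × 1.0968 = 4.5735 m/s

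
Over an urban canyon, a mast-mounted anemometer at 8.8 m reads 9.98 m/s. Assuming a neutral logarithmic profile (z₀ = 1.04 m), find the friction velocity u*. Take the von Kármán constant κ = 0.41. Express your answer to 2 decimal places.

u* ≈ 1.92 m/s

Log law: V(z) = (u*/κ) · ln(z/z₀) ⇒ u* = κ · V / ln(z/z₀)
u* = 0.41 × 9.98 / ln(8.8/1.04) = 0.41 × 9.98 / 2.1355
   = 4.0918 / 2.1355 = 1.9161 m/s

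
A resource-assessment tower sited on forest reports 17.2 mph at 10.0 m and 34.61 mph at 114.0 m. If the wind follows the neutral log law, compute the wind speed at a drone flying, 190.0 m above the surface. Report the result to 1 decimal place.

38.3 mph

Log law: V ∝ ln(z/z₀). From the pair, with r = V₁/V₂ = 0.49697,
ln z₀ = (ln z₁ − r·ln z₂)/(1 − r) = (2.3026 − 0.49697×4.7362)/0.50303 = -0.1017 → z₀ = 0.9033 m
V₃ = V₁ · ln(z₃/z₀)/ln(z₁/z₀) = 17.2 × 5.3487/2.4043 = 38.2644 mph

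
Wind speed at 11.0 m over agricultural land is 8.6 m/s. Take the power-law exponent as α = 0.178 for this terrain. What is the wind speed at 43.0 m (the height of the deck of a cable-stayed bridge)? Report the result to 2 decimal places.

Power-law profile: V₂ = V₁ · (z₂/z₁)^α
V₂ = 8.6 × (43.0/11.0)^0.178 = 8.6 × (3.9091)^0.178
    = 8.6 × 1.2746 = 10.9620 m/s

10.96 m/s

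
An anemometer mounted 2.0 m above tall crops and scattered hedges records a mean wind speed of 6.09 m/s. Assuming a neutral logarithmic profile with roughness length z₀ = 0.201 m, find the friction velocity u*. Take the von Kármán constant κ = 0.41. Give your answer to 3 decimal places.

Log law: V(z) = (u*/κ) · ln(z/z₀) ⇒ u* = κ · V / ln(z/z₀)
u* = 0.41 × 6.09 / ln(2.0/0.201) = 0.41 × 6.09 / 2.2976
   = 2.4969 / 2.2976 = 1.0867 m/s

u* ≈ 1.087 m/s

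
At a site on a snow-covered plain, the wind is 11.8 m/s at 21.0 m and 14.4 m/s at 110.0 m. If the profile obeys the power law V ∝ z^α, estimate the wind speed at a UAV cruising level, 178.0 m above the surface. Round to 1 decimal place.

15.3 m/s

First find α: α = ln(V₂/V₁)/ln(z₂/z₁) = ln(14.4/11.8)/ln(110.0/21.0) = 0.19913/1.65596 = 0.1202
Extrapolate from 110.0 m to 178.0 m: V₃ = 14.4 × (178.0/110.0)^0.1202 = 14.4 × 1.0596 = 15.2580 m/s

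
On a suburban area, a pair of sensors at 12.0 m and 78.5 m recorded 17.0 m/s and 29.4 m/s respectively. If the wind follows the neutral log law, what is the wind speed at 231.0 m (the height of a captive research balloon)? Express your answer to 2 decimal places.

Log law: V ∝ ln(z/z₀). From the pair, with r = V₁/V₂ = 0.57823,
ln z₀ = (ln z₁ − r·ln z₂)/(1 − r) = (2.4849 − 0.57823×4.3631)/0.42177 = -0.0900 → z₀ = 0.9139 m
V₃ = V₁ · ln(z₃/z₀)/ln(z₁/z₀) = 17.0 × 5.5325/2.5749 = 36.5258 m/s

36.53 m/s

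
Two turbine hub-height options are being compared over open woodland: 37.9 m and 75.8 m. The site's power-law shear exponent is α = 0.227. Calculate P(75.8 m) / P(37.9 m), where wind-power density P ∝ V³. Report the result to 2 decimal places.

1.60

Speed ratio: V_B/V_A = (z_B/z_A)^α = (75.8/37.9)^0.227 = (2.0000)^0.227 = 1.17040
Power-density ratio: P_B/P_A = (V_B/V_A)³ = (1.17040)³ = 1.60325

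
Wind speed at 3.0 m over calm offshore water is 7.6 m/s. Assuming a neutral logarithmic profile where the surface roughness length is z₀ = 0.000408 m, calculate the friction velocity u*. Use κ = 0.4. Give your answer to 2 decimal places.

u* ≈ 0.34 m/s

Log law: V(z) = (u*/κ) · ln(z/z₀) ⇒ u* = κ · V / ln(z/z₀)
u* = 0.4 × 7.6 / ln(3.0/0.000408) = 0.4 × 7.6 / 8.9029
   = 3.0400 / 8.9029 = 0.3415 m/s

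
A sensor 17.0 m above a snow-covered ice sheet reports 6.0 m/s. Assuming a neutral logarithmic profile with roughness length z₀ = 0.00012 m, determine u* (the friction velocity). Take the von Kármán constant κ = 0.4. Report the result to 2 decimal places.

Log law: V(z) = (u*/κ) · ln(z/z₀) ⇒ u* = κ · V / ln(z/z₀)
u* = 0.4 × 6.0 / ln(17.0/0.00012) = 0.4 × 6.0 / 11.8612
   = 2.4000 / 11.8612 = 0.2023 m/s

u* ≈ 0.20 m/s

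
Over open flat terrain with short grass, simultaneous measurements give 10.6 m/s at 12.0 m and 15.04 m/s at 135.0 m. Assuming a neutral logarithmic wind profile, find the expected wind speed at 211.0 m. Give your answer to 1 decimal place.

Log law: V ∝ ln(z/z₀). From the pair, with r = V₁/V₂ = 0.70479,
ln z₀ = (ln z₁ − r·ln z₂)/(1 − r) = (2.4849 − 0.70479×4.9053)/0.29521 = -3.2934 → z₀ = 0.03713 m
V₃ = V₁ · ln(z₃/z₀)/ln(z₁/z₀) = 10.6 × 8.6453/5.7784 = 15.8592 m/s

15.9 m/s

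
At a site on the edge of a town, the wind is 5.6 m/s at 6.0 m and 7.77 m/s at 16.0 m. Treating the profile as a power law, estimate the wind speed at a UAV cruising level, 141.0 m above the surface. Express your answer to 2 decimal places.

16.07 m/s

First find α: α = ln(V₂/V₁)/ln(z₂/z₁) = ln(7.77/5.6)/ln(16.0/6.0) = 0.32750/0.98083 = 0.3339
Extrapolate from 16.0 m to 141.0 m: V₃ = 7.77 × (141.0/16.0)^0.3339 = 7.77 × 2.0681 = 16.0692 m/s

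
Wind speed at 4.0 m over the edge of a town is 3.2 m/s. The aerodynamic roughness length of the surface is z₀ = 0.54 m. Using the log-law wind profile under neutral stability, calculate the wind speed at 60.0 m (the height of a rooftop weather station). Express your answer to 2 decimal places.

Log law: V(z) ∝ ln(z/z₀), so V₂/V₁ = ln(z₂/z₀) / ln(z₁/z₀).
ln(60.0/0.54) = 4.7105, ln(4.0/0.54) = 2.0025
V₂ = 3.2 × 4.7105/2.0025 = 3.2 × 2.3523 = 7.5275 m/s

7.53 m/s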